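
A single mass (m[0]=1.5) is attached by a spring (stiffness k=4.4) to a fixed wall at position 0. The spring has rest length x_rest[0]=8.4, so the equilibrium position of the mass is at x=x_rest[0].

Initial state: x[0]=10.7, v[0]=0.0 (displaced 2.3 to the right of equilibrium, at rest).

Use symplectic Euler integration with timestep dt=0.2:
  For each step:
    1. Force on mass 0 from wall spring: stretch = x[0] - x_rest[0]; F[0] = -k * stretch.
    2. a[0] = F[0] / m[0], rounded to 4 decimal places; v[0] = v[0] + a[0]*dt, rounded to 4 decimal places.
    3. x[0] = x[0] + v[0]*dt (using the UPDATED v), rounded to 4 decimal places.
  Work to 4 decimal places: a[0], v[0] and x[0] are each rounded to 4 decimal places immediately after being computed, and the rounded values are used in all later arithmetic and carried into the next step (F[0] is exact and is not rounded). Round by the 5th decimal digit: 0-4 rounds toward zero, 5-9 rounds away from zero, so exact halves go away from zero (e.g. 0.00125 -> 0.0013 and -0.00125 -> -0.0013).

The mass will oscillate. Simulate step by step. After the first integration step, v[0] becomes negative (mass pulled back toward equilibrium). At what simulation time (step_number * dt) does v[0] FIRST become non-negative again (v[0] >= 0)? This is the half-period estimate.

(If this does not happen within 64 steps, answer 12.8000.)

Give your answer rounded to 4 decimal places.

Answer: 2.0000

Derivation:
Step 0: x=[10.7000] v=[0.0000]
Step 1: x=[10.4301] v=[-1.3493]
Step 2: x=[9.9220] v=[-2.5403]
Step 3: x=[9.2354] v=[-3.4332]
Step 4: x=[8.4507] v=[-3.9233]
Step 5: x=[7.6601] v=[-3.9530]
Step 6: x=[6.9563] v=[-3.5189]
Step 7: x=[6.4219] v=[-2.6719]
Step 8: x=[6.1196] v=[-1.5114]
Step 9: x=[6.0849] v=[-0.1736]
Step 10: x=[6.3218] v=[1.1846]
First v>=0 after going negative at step 10, time=2.0000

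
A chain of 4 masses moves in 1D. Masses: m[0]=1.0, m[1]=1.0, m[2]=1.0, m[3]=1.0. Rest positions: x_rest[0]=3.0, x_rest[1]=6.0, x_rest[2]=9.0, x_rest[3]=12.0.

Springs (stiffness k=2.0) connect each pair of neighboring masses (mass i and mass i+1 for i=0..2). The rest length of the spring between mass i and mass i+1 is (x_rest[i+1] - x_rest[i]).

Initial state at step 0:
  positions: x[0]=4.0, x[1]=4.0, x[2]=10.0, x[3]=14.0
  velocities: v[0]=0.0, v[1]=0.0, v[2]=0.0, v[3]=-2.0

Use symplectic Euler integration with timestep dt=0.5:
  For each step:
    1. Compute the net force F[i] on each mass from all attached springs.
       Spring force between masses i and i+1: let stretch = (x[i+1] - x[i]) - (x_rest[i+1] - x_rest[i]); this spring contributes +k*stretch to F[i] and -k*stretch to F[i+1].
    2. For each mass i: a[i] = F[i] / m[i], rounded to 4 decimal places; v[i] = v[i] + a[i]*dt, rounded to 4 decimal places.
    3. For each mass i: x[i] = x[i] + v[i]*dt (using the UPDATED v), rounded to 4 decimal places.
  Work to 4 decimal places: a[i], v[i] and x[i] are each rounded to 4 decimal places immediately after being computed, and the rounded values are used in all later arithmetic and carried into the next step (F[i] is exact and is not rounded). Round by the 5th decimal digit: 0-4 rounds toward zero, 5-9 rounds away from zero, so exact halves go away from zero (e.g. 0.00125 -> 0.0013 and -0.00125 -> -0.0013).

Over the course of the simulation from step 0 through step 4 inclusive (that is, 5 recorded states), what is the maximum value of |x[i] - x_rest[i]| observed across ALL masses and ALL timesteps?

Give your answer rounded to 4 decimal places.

Step 0: x=[4.0000 4.0000 10.0000 14.0000] v=[0.0000 0.0000 0.0000 -2.0000]
Step 1: x=[2.5000 7.0000 9.0000 12.5000] v=[-3.0000 6.0000 -2.0000 -3.0000]
Step 2: x=[1.7500 8.7500 8.7500 10.7500] v=[-1.5000 3.5000 -0.5000 -3.5000]
Step 3: x=[3.0000 7.0000 9.5000 9.5000] v=[2.5000 -3.5000 1.5000 -2.5000]
Step 4: x=[4.7500 4.5000 9.0000 9.7500] v=[3.5000 -5.0000 -1.0000 0.5000]
Max displacement = 2.7500

Answer: 2.7500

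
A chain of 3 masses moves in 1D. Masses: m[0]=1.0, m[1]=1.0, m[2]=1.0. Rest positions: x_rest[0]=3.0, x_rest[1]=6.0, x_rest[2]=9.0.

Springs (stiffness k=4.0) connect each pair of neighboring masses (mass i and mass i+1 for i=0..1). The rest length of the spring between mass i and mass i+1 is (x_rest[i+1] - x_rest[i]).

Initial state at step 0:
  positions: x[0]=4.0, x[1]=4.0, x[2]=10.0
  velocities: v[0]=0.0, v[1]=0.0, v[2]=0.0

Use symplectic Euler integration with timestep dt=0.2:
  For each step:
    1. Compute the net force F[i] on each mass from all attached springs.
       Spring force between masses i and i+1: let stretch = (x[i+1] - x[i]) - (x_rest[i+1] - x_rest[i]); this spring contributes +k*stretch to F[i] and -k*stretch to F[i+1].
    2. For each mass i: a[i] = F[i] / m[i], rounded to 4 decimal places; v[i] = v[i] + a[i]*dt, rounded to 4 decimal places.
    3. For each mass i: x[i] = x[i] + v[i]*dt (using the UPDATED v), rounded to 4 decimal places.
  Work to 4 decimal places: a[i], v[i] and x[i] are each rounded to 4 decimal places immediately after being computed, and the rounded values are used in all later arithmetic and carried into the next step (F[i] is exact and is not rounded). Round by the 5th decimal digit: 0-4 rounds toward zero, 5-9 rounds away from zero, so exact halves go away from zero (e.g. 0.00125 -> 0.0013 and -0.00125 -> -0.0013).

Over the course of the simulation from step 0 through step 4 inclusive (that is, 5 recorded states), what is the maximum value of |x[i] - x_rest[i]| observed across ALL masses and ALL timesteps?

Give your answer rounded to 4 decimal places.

Step 0: x=[4.0000 4.0000 10.0000] v=[0.0000 0.0000 0.0000]
Step 1: x=[3.5200 4.9600 9.5200] v=[-2.4000 4.8000 -2.4000]
Step 2: x=[2.7904 6.4192 8.7904] v=[-3.6480 7.2960 -3.6480]
Step 3: x=[2.1614 7.6772 8.1614] v=[-3.1450 6.2899 -3.1450]
Step 4: x=[1.9349 8.1301 7.9349] v=[-1.1324 2.2646 -1.1324]
Max displacement = 2.1301

Answer: 2.1301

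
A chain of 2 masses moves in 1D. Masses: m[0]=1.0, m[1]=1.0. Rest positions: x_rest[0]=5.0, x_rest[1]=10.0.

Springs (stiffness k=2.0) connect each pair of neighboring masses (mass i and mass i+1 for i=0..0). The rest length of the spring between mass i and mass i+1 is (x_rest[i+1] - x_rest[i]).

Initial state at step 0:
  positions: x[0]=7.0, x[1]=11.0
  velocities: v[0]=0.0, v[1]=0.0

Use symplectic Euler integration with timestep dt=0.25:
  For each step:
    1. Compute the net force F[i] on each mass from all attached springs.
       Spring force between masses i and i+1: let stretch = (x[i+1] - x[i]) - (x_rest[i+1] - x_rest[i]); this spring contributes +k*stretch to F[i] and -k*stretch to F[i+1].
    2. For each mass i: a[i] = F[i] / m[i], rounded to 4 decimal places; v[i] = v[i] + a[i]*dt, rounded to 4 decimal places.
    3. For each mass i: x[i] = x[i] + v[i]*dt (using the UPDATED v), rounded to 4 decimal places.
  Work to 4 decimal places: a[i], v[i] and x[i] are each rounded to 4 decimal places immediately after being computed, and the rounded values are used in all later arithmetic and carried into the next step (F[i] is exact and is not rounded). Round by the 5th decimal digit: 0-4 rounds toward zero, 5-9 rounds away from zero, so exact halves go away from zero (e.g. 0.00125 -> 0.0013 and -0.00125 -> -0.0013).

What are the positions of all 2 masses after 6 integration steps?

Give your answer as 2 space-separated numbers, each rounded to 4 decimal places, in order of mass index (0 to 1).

Answer: 5.9890 12.0113

Derivation:
Step 0: x=[7.0000 11.0000] v=[0.0000 0.0000]
Step 1: x=[6.8750 11.1250] v=[-0.5000 0.5000]
Step 2: x=[6.6563 11.3438] v=[-0.8750 0.8750]
Step 3: x=[6.3985 11.6016] v=[-1.0313 1.0313]
Step 4: x=[6.1661 11.8341] v=[-0.9298 0.9298]
Step 5: x=[6.0172 11.9831] v=[-0.5958 0.5958]
Step 6: x=[5.9890 12.0113] v=[-0.1129 0.1129]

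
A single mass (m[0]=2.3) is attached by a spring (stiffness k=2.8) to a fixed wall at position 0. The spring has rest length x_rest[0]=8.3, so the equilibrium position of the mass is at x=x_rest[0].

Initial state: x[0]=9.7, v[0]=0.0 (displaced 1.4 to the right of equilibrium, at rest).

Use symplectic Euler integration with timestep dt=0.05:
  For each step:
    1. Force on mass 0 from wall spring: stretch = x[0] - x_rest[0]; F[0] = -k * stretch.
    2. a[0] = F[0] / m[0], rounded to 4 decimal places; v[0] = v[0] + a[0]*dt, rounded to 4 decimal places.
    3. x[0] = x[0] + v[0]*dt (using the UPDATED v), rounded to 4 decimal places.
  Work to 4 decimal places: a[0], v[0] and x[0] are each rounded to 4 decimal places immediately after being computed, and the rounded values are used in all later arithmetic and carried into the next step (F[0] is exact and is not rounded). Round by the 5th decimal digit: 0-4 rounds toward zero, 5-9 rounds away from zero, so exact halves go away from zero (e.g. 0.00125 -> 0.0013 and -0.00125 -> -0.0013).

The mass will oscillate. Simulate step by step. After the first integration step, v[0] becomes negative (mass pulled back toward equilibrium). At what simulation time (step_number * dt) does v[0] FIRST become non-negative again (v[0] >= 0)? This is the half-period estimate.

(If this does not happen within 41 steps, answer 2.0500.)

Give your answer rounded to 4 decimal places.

Answer: 2.0500

Derivation:
Step 0: x=[9.7000] v=[0.0000]
Step 1: x=[9.6957] v=[-0.0852]
Step 2: x=[9.6872] v=[-0.1702]
Step 3: x=[9.6745] v=[-0.2546]
Step 4: x=[9.6576] v=[-0.3383]
Step 5: x=[9.6366] v=[-0.4209]
Step 6: x=[9.6115] v=[-0.5023]
Step 7: x=[9.5824] v=[-0.5821]
Step 8: x=[9.5494] v=[-0.6602]
Step 9: x=[9.5126] v=[-0.7363]
Step 10: x=[9.4721] v=[-0.8101]
Step 11: x=[9.4280] v=[-0.8814]
Step 12: x=[9.3805] v=[-0.9501]
Step 13: x=[9.3297] v=[-1.0159]
Step 14: x=[9.2758] v=[-1.0786]
Step 15: x=[9.2189] v=[-1.1380]
Step 16: x=[9.1592] v=[-1.1939]
Step 17: x=[9.0969] v=[-1.2462]
Step 18: x=[9.0322] v=[-1.2947]
Step 19: x=[8.9652] v=[-1.3393]
Step 20: x=[8.8962] v=[-1.3798]
Step 21: x=[8.8254] v=[-1.4161]
Step 22: x=[8.7530] v=[-1.4481]
Step 23: x=[8.6792] v=[-1.4757]
Step 24: x=[8.6043] v=[-1.4988]
Step 25: x=[8.5284] v=[-1.5173]
Step 26: x=[8.4518] v=[-1.5312]
Step 27: x=[8.3748] v=[-1.5404]
Step 28: x=[8.2976] v=[-1.5450]
Step 29: x=[8.2204] v=[-1.5449]
Step 30: x=[8.1434] v=[-1.5401]
Step 31: x=[8.0669] v=[-1.5306]
Step 32: x=[7.9911] v=[-1.5164]
Step 33: x=[7.9162] v=[-1.4976]
Step 34: x=[7.8425] v=[-1.4742]
Step 35: x=[7.7702] v=[-1.4464]
Step 36: x=[7.6995] v=[-1.4142]
Step 37: x=[7.6306] v=[-1.3777]
Step 38: x=[7.5638] v=[-1.3370]
Step 39: x=[7.4992] v=[-1.2922]
Step 40: x=[7.4370] v=[-1.2435]
Step 41: x=[7.3775] v=[-1.1910]
v[0] did not become non-negative within 41 steps; using fallback time=2.0500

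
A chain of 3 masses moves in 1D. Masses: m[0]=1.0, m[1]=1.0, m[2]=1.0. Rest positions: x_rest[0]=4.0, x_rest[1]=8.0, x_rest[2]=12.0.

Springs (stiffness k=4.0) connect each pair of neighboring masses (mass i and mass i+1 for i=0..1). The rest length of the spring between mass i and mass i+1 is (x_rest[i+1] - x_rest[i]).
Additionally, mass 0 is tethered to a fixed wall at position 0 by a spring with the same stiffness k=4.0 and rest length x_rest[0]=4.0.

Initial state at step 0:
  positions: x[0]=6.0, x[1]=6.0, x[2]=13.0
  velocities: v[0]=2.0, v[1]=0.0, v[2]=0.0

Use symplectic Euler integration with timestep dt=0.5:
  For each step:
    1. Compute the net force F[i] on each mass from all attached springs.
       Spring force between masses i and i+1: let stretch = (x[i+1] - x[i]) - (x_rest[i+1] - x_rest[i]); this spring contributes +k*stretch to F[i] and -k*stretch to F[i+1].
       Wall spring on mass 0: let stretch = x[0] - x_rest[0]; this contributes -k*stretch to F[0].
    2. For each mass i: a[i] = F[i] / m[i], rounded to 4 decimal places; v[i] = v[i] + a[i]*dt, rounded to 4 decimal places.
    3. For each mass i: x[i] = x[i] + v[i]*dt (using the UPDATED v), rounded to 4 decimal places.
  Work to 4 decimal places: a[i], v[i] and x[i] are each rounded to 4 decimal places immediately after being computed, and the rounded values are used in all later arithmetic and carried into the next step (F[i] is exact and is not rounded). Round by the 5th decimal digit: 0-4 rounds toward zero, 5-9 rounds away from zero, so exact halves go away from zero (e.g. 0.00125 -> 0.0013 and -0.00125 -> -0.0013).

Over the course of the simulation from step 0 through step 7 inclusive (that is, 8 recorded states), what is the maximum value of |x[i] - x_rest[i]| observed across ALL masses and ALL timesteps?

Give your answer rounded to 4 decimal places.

Step 0: x=[6.0000 6.0000 13.0000] v=[2.0000 0.0000 0.0000]
Step 1: x=[1.0000 13.0000 10.0000] v=[-10.0000 14.0000 -6.0000]
Step 2: x=[7.0000 5.0000 14.0000] v=[12.0000 -16.0000 8.0000]
Step 3: x=[4.0000 8.0000 13.0000] v=[-6.0000 6.0000 -2.0000]
Step 4: x=[1.0000 12.0000 11.0000] v=[-6.0000 8.0000 -4.0000]
Step 5: x=[8.0000 4.0000 14.0000] v=[14.0000 -16.0000 6.0000]
Step 6: x=[3.0000 10.0000 11.0000] v=[-10.0000 12.0000 -6.0000]
Step 7: x=[2.0000 10.0000 11.0000] v=[-2.0000 0.0000 0.0000]
Max displacement = 5.0000

Answer: 5.0000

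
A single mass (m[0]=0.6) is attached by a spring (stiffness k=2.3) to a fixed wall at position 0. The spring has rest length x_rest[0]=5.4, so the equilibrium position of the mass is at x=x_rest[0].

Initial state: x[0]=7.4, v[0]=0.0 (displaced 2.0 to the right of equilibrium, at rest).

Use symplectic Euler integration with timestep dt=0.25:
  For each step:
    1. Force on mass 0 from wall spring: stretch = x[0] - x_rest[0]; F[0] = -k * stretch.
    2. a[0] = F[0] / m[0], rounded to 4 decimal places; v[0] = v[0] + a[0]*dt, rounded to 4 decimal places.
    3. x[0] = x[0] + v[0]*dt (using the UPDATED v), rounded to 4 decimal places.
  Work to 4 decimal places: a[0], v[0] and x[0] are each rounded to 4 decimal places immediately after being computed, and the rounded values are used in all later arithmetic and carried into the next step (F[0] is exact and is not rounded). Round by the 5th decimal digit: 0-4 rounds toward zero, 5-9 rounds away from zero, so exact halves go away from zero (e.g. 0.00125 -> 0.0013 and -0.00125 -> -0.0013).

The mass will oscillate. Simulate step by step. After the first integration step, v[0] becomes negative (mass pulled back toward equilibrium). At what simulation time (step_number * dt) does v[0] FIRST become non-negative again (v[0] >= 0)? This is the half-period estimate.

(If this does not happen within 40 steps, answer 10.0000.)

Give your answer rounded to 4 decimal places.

Answer: 1.7500

Derivation:
Step 0: x=[7.4000] v=[0.0000]
Step 1: x=[6.9208] v=[-1.9167]
Step 2: x=[6.0773] v=[-3.3741]
Step 3: x=[5.0715] v=[-4.0232]
Step 4: x=[4.1444] v=[-3.7084]
Step 5: x=[3.5181] v=[-2.5051]
Step 6: x=[3.3427] v=[-0.7016]
Step 7: x=[3.6602] v=[1.2700]
First v>=0 after going negative at step 7, time=1.7500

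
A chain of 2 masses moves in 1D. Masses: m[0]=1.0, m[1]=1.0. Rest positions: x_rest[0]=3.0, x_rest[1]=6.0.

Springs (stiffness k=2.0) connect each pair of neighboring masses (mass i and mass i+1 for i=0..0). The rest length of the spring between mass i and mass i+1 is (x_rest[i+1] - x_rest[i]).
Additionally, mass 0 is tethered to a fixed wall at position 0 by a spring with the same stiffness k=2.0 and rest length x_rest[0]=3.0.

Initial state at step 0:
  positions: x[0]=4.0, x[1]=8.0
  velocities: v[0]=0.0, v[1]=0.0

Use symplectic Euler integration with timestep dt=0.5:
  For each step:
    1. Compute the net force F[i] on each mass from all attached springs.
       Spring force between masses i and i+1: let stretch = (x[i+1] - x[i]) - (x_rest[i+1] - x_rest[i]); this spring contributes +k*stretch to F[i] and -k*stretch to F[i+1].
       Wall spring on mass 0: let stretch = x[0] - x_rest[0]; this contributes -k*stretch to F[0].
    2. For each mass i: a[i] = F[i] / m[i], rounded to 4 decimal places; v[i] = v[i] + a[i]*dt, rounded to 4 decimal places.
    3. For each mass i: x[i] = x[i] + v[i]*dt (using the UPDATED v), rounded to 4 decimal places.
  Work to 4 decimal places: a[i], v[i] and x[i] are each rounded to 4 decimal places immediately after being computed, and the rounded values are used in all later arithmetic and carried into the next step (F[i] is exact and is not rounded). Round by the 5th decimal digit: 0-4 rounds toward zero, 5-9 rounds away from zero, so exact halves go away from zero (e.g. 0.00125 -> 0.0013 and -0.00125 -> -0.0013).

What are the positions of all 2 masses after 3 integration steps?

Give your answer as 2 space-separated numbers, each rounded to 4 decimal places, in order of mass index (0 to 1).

Answer: 3.1250 6.0000

Derivation:
Step 0: x=[4.0000 8.0000] v=[0.0000 0.0000]
Step 1: x=[4.0000 7.5000] v=[0.0000 -1.0000]
Step 2: x=[3.7500 6.7500] v=[-0.5000 -1.5000]
Step 3: x=[3.1250 6.0000] v=[-1.2500 -1.5000]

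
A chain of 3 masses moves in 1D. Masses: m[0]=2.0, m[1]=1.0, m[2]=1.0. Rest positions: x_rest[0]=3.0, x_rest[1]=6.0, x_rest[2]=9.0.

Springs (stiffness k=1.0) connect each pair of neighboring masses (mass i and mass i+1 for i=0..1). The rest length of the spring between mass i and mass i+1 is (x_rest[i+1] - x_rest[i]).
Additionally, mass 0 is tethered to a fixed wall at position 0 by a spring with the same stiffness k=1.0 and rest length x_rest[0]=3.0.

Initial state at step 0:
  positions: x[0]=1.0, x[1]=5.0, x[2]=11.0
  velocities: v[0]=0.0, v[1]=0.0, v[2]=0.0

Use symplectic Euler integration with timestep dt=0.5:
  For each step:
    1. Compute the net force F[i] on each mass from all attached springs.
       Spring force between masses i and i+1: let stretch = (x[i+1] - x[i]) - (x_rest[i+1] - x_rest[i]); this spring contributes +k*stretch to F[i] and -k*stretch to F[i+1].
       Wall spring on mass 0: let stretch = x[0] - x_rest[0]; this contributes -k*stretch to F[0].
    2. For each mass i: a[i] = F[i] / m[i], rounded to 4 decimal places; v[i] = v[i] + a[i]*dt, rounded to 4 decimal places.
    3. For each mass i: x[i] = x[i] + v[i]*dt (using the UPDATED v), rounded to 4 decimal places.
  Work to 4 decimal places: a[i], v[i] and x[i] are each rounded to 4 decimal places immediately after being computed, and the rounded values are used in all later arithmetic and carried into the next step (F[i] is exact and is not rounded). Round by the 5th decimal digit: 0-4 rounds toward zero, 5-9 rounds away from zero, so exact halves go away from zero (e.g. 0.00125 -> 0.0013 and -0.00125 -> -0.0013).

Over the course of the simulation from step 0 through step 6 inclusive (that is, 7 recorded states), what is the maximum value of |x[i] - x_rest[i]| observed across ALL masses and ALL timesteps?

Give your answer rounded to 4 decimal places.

Step 0: x=[1.0000 5.0000 11.0000] v=[0.0000 0.0000 0.0000]
Step 1: x=[1.3750 5.5000 10.2500] v=[0.7500 1.0000 -1.5000]
Step 2: x=[2.0938 6.1563 9.0625] v=[1.4375 1.3125 -2.3750]
Step 3: x=[3.0587 6.5235 7.8985] v=[1.9297 0.7344 -2.3281]
Step 4: x=[4.0744 6.3683 7.1407] v=[2.0313 -0.3105 -1.5156]
Step 5: x=[4.8675 5.8327 6.9398] v=[1.5862 -1.0713 -0.4018]
Step 6: x=[5.1728 5.3325 7.2122] v=[0.6106 -1.0004 0.5447]
Max displacement = 2.1728

Answer: 2.1728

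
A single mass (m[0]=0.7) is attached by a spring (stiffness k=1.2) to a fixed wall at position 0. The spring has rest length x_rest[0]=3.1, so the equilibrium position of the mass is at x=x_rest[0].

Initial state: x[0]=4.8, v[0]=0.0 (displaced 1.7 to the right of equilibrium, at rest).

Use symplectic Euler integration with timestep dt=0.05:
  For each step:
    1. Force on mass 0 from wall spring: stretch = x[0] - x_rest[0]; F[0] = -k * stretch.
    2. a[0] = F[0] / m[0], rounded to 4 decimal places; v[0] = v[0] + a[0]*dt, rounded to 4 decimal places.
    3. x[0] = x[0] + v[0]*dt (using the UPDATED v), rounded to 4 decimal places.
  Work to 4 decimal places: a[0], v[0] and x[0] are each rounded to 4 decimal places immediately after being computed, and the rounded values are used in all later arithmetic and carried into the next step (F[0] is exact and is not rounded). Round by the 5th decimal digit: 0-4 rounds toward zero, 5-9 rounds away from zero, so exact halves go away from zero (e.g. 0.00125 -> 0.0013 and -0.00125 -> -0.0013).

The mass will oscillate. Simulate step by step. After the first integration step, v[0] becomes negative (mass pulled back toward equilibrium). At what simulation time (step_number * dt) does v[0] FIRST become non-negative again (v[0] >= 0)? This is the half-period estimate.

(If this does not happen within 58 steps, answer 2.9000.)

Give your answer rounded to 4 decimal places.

Answer: 2.4000

Derivation:
Step 0: x=[4.8000] v=[0.0000]
Step 1: x=[4.7927] v=[-0.1457]
Step 2: x=[4.7782] v=[-0.2908]
Step 3: x=[4.7565] v=[-0.4346]
Step 4: x=[4.7277] v=[-0.5766]
Step 5: x=[4.6919] v=[-0.7161]
Step 6: x=[4.6493] v=[-0.8526]
Step 7: x=[4.6000] v=[-0.9854]
Step 8: x=[4.5443] v=[-1.1140]
Step 9: x=[4.4824] v=[-1.2378]
Step 10: x=[4.4146] v=[-1.3563]
Step 11: x=[4.3412] v=[-1.4690]
Step 12: x=[4.2624] v=[-1.5754]
Step 13: x=[4.1787] v=[-1.6750]
Step 14: x=[4.0903] v=[-1.7675]
Step 15: x=[3.9977] v=[-1.8524]
Step 16: x=[3.9012] v=[-1.9293]
Step 17: x=[3.8013] v=[-1.9980]
Step 18: x=[3.6984] v=[-2.0581]
Step 19: x=[3.5929] v=[-2.1094]
Step 20: x=[3.4853] v=[-2.1517]
Step 21: x=[3.3761] v=[-2.1847]
Step 22: x=[3.2657] v=[-2.2084]
Step 23: x=[3.1546] v=[-2.2226]
Step 24: x=[3.0432] v=[-2.2273]
Step 25: x=[2.9321] v=[-2.2224]
Step 26: x=[2.8217] v=[-2.2080]
Step 27: x=[2.7125] v=[-2.1841]
Step 28: x=[2.6050] v=[-2.1509]
Step 29: x=[2.4996] v=[-2.1085]
Step 30: x=[2.3968] v=[-2.0570]
Step 31: x=[2.2970] v=[-1.9967]
Step 32: x=[2.2006] v=[-1.9279]
Step 33: x=[2.1081] v=[-1.8508]
Step 34: x=[2.0198] v=[-1.7658]
Step 35: x=[1.9361] v=[-1.6732]
Step 36: x=[1.8574] v=[-1.5734]
Step 37: x=[1.7841] v=[-1.4669]
Step 38: x=[1.7164] v=[-1.3541]
Step 39: x=[1.6546] v=[-1.2355]
Step 40: x=[1.5990] v=[-1.1116]
Step 41: x=[1.5499] v=[-0.9829]
Step 42: x=[1.5074] v=[-0.8500]
Step 43: x=[1.4717] v=[-0.7135]
Step 44: x=[1.4430] v=[-0.5739]
Step 45: x=[1.4214] v=[-0.4319]
Step 46: x=[1.4070] v=[-0.2880]
Step 47: x=[1.3999] v=[-0.1429]
Step 48: x=[1.4000] v=[0.0028]
First v>=0 after going negative at step 48, time=2.4000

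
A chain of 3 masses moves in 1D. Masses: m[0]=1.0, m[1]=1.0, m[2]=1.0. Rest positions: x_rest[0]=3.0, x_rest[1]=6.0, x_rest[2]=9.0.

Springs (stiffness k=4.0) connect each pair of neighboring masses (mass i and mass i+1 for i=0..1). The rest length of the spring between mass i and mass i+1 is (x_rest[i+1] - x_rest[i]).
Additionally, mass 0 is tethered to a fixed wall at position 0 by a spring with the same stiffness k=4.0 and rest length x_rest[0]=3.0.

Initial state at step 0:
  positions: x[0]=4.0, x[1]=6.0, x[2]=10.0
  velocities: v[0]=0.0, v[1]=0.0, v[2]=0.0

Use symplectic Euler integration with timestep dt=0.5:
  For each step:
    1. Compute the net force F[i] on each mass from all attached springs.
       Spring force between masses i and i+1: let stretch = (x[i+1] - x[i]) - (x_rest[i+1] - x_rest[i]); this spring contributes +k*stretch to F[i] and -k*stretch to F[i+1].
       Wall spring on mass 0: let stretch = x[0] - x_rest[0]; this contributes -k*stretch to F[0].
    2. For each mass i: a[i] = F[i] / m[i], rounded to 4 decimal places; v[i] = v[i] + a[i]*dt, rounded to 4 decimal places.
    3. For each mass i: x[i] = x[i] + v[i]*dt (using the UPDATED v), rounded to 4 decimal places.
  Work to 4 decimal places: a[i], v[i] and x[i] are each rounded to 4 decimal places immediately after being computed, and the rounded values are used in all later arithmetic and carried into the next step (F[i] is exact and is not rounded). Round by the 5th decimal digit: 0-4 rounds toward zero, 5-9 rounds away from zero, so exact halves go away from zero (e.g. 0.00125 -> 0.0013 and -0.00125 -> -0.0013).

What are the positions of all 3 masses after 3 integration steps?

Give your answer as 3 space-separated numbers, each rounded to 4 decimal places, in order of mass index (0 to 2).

Step 0: x=[4.0000 6.0000 10.0000] v=[0.0000 0.0000 0.0000]
Step 1: x=[2.0000 8.0000 9.0000] v=[-4.0000 4.0000 -2.0000]
Step 2: x=[4.0000 5.0000 10.0000] v=[4.0000 -6.0000 2.0000]
Step 3: x=[3.0000 6.0000 9.0000] v=[-2.0000 2.0000 -2.0000]

Answer: 3.0000 6.0000 9.0000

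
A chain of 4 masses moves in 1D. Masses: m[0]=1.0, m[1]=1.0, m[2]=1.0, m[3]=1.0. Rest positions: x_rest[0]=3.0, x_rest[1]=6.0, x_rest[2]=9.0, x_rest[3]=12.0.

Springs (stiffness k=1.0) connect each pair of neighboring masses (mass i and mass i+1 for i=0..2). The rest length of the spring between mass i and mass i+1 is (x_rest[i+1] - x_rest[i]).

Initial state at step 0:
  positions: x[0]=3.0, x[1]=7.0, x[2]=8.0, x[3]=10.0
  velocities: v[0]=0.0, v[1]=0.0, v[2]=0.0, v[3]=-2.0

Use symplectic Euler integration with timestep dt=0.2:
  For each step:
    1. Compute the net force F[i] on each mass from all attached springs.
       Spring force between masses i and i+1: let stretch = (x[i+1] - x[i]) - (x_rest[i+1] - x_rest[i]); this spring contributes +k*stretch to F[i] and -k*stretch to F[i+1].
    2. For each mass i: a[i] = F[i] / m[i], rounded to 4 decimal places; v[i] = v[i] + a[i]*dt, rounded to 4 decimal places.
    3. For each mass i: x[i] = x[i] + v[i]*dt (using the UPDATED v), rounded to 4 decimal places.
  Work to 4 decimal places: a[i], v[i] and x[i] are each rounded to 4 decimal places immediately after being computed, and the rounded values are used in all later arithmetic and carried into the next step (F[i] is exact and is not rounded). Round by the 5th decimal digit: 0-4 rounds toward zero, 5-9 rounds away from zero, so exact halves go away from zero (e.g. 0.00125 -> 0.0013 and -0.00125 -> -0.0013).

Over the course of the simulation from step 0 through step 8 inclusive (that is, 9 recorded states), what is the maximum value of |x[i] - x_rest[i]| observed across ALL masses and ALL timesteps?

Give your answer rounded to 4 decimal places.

Step 0: x=[3.0000 7.0000 8.0000 10.0000] v=[0.0000 0.0000 0.0000 -2.0000]
Step 1: x=[3.0400 6.8800 8.0400 9.6400] v=[0.2000 -0.6000 0.2000 -1.8000]
Step 2: x=[3.1136 6.6528 8.0976 9.3360] v=[0.3680 -1.1360 0.2880 -1.5200]
Step 3: x=[3.2088 6.3418 8.1469 9.1025] v=[0.4758 -1.5549 0.2467 -1.1677]
Step 4: x=[3.3093 5.9777 8.1623 8.9507] v=[0.5024 -1.8205 0.0768 -0.7588]
Step 5: x=[3.3965 5.5942 8.1218 8.8874] v=[0.4361 -1.9173 -0.2024 -0.3165]
Step 6: x=[3.4516 5.2239 8.0108 8.9135] v=[0.2756 -1.8513 -0.5548 0.1304]
Step 7: x=[3.4576 4.8942 7.8245 9.0235] v=[0.0301 -1.6484 -0.9316 0.5499]
Step 8: x=[3.4011 4.6243 7.5689 9.2055] v=[-0.2826 -1.3497 -1.2779 0.9101]
Max displacement = 3.1126

Answer: 3.1126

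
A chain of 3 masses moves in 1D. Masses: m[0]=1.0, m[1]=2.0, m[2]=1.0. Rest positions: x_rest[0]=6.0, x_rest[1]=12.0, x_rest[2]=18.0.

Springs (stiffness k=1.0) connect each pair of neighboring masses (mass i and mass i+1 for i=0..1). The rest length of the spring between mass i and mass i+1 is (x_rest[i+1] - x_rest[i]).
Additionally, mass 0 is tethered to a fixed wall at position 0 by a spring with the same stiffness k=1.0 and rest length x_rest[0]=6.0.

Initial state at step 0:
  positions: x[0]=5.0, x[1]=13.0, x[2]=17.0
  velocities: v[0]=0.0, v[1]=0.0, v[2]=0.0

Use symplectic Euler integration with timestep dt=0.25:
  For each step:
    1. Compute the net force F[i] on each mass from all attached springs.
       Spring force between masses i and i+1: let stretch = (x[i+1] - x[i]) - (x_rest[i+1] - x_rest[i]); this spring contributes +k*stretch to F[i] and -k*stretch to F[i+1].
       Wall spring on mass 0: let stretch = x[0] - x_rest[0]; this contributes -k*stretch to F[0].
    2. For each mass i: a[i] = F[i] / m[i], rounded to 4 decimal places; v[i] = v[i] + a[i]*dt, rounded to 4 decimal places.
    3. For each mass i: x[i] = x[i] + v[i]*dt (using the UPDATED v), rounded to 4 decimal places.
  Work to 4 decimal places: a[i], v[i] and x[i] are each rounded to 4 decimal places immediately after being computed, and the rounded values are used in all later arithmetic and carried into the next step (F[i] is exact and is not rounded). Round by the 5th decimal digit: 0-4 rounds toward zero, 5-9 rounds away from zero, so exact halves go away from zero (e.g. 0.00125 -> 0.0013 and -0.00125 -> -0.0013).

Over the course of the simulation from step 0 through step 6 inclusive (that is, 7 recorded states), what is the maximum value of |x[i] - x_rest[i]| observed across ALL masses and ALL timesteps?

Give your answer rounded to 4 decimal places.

Step 0: x=[5.0000 13.0000 17.0000] v=[0.0000 0.0000 0.0000]
Step 1: x=[5.1875 12.8750 17.1250] v=[0.7500 -0.5000 0.5000]
Step 2: x=[5.5313 12.6426 17.3594] v=[1.3750 -0.9297 0.9375]
Step 3: x=[5.9738 12.3354 17.6740] v=[1.7700 -1.2290 1.2583]
Step 4: x=[6.4406 11.9962 18.0299] v=[1.8670 -1.3569 1.4237]
Step 5: x=[6.8521 11.6719 18.3837] v=[1.6458 -1.2971 1.4153]
Step 6: x=[7.1365 11.4068 18.6931] v=[1.1377 -1.0606 1.2374]
Max displacement = 1.1365

Answer: 1.1365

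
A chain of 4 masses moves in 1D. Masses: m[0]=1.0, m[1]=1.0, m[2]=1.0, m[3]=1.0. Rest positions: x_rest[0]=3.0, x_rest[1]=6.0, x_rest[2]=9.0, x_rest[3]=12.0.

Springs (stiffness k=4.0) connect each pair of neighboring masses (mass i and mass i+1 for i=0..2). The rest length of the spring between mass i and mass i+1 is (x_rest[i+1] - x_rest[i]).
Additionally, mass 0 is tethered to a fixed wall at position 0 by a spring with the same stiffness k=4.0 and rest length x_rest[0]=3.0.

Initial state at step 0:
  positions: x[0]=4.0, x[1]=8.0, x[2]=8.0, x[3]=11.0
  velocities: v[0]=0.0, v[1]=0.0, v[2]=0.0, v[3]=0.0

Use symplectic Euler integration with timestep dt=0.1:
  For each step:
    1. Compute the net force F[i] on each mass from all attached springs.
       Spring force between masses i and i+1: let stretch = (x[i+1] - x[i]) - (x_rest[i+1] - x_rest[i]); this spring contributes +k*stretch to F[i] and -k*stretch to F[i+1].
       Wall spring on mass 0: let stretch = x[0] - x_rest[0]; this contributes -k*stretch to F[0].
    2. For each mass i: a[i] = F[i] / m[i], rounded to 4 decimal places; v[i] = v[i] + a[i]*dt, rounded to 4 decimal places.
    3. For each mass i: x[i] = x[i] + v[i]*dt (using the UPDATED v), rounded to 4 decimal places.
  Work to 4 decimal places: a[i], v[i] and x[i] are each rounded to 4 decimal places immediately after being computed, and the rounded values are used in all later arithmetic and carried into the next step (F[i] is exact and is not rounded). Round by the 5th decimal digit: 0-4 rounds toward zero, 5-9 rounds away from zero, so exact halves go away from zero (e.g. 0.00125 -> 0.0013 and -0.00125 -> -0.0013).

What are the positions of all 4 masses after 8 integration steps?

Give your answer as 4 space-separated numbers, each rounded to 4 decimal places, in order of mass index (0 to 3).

Step 0: x=[4.0000 8.0000 8.0000 11.0000] v=[0.0000 0.0000 0.0000 0.0000]
Step 1: x=[4.0000 7.8400 8.1200 11.0000] v=[0.0000 -1.6000 1.2000 0.0000]
Step 2: x=[3.9936 7.5376 8.3440 11.0048] v=[-0.0640 -3.0240 2.2400 0.0480]
Step 3: x=[3.9692 7.1257 8.6422 11.0232] v=[-0.2438 -4.1190 2.9818 0.1837]
Step 4: x=[3.9123 6.6482 8.9750 11.0663] v=[-0.5689 -4.7750 3.3276 0.4313]
Step 5: x=[3.8084 6.1543 9.2983 11.1458] v=[-1.0395 -4.9386 3.2334 0.7948]
Step 6: x=[3.6460 5.6924 9.5698 11.2714] v=[-1.6245 -4.6194 2.7148 1.2558]
Step 7: x=[3.4196 5.3037 9.7543 11.4489] v=[-2.2643 -3.8870 1.8445 1.7752]
Step 8: x=[3.1318 5.0177 9.8285 11.6786] v=[-2.8785 -2.8604 0.7421 2.2974]

Answer: 3.1318 5.0177 9.8285 11.6786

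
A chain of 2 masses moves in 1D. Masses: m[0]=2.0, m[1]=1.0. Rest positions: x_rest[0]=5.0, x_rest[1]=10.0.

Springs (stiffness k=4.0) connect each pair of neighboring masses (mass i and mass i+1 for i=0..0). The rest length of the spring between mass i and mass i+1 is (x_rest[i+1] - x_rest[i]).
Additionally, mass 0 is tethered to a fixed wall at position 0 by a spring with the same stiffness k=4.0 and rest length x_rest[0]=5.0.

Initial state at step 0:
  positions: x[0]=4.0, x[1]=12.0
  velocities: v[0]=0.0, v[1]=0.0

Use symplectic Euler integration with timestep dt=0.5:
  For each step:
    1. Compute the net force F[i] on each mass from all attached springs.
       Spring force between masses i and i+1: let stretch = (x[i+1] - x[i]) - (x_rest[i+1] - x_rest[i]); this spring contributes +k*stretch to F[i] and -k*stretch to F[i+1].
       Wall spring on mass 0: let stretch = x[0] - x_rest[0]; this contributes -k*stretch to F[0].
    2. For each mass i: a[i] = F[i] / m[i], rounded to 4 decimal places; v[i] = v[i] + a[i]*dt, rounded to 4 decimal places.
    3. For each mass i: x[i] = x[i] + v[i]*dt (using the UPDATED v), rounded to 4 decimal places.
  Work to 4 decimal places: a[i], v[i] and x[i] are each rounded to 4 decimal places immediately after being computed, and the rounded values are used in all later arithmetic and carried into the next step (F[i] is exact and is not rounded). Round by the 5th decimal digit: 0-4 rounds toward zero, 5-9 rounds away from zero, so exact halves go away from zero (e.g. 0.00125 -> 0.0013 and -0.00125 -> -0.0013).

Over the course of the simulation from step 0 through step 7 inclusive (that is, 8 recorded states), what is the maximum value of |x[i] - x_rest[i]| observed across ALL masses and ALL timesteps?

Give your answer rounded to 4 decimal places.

Step 0: x=[4.0000 12.0000] v=[0.0000 0.0000]
Step 1: x=[6.0000 9.0000] v=[4.0000 -6.0000]
Step 2: x=[6.5000 8.0000] v=[1.0000 -2.0000]
Step 3: x=[4.5000 10.5000] v=[-4.0000 5.0000]
Step 4: x=[3.2500 12.0000] v=[-2.5000 3.0000]
Step 5: x=[4.7500 9.7500] v=[3.0000 -4.5000]
Step 6: x=[6.3750 7.5000] v=[3.2500 -4.5000]
Step 7: x=[5.3750 9.1250] v=[-2.0000 3.2500]
Max displacement = 2.5000

Answer: 2.5000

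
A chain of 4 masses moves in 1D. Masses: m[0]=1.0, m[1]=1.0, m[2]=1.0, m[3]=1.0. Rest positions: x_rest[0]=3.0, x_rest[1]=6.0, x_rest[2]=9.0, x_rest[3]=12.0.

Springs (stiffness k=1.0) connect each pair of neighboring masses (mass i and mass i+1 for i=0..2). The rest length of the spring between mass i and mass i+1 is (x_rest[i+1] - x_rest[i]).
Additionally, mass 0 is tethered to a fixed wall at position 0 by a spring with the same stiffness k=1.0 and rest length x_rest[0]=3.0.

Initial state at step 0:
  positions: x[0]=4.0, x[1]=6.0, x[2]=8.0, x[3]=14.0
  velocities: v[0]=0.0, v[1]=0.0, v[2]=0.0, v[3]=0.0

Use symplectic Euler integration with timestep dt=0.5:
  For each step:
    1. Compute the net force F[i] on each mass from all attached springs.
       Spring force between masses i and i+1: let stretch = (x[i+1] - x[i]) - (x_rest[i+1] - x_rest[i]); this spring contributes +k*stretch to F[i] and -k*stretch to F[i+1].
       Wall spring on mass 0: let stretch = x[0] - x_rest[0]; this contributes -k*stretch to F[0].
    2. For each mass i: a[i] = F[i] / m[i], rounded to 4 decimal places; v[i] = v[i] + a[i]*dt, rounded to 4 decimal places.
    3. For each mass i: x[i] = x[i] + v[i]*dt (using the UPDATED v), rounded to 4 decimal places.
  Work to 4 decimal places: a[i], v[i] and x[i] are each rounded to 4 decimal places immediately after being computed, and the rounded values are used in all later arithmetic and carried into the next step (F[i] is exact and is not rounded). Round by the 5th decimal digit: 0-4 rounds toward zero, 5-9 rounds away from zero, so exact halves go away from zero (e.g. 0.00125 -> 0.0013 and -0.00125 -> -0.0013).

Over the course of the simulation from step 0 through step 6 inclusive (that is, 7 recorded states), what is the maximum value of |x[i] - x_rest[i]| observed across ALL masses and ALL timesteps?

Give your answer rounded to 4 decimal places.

Answer: 2.0469

Derivation:
Step 0: x=[4.0000 6.0000 8.0000 14.0000] v=[0.0000 0.0000 0.0000 0.0000]
Step 1: x=[3.5000 6.0000 9.0000 13.2500] v=[-1.0000 0.0000 2.0000 -1.5000]
Step 2: x=[2.7500 6.1250 10.3125 12.1875] v=[-1.5000 0.2500 2.6250 -2.1250]
Step 3: x=[2.1563 6.4532 11.0469 11.4063] v=[-1.1875 0.6563 1.4688 -1.5625]
Step 4: x=[2.0977 6.8556 10.7227 11.2852] v=[-0.1172 0.8047 -0.6484 -0.2422]
Step 5: x=[2.7042 7.0353 9.5724 11.7735] v=[1.2129 0.3593 -2.3007 0.9766]
Step 6: x=[3.7174 6.7665 8.3381 12.4616] v=[2.0264 -0.5377 -2.4687 1.3761]
Max displacement = 2.0469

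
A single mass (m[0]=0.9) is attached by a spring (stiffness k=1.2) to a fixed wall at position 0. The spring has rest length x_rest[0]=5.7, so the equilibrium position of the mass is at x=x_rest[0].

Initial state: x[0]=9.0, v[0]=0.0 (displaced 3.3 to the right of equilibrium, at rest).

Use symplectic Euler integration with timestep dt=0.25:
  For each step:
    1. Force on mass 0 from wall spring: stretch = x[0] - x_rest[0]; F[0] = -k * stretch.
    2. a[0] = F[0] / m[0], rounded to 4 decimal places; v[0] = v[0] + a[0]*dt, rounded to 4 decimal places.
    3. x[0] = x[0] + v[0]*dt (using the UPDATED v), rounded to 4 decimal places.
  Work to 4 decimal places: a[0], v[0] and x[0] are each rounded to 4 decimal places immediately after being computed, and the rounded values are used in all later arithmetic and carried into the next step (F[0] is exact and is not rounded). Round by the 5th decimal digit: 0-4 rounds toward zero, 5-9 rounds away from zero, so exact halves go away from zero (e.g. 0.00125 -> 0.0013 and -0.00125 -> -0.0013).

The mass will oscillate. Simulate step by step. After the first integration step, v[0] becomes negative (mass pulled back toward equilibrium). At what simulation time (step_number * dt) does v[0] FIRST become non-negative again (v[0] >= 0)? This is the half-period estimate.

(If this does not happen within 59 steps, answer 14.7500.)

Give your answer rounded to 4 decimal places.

Answer: 2.7500

Derivation:
Step 0: x=[9.0000] v=[0.0000]
Step 1: x=[8.7250] v=[-1.1000]
Step 2: x=[8.1979] v=[-2.1083]
Step 3: x=[7.4627] v=[-2.9409]
Step 4: x=[6.5806] v=[-3.5285]
Step 5: x=[5.6251] v=[-3.8220]
Step 6: x=[4.6759] v=[-3.7970]
Step 7: x=[3.8120] v=[-3.4556]
Step 8: x=[3.1054] v=[-2.8263]
Step 9: x=[2.6151] v=[-1.9614]
Step 10: x=[2.3818] v=[-0.9331]
Step 11: x=[2.4251] v=[0.1730]
First v>=0 after going negative at step 11, time=2.7500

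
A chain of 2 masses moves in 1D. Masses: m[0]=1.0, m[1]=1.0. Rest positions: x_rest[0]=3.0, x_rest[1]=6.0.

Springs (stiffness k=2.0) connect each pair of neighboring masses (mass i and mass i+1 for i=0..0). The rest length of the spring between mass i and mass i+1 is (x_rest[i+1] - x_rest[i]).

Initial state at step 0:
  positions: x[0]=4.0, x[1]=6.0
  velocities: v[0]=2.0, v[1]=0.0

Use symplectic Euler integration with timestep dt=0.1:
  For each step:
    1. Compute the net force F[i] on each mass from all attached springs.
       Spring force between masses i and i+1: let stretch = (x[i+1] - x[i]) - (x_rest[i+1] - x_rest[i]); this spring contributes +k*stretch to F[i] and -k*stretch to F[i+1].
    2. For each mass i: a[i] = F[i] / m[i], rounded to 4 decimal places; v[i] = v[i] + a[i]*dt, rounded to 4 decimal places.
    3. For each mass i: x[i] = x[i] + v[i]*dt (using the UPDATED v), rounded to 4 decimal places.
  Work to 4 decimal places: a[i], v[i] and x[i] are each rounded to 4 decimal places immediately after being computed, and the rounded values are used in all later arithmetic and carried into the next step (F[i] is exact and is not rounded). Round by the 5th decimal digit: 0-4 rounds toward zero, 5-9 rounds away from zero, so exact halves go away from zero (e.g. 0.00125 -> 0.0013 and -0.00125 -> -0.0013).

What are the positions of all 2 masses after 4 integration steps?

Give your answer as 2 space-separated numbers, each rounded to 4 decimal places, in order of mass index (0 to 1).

Answer: 4.5727 6.2273

Derivation:
Step 0: x=[4.0000 6.0000] v=[2.0000 0.0000]
Step 1: x=[4.1800 6.0200] v=[1.8000 0.2000]
Step 2: x=[4.3368 6.0632] v=[1.5680 0.4320]
Step 3: x=[4.4681 6.1319] v=[1.3133 0.6867]
Step 4: x=[4.5727 6.2273] v=[1.0461 0.9539]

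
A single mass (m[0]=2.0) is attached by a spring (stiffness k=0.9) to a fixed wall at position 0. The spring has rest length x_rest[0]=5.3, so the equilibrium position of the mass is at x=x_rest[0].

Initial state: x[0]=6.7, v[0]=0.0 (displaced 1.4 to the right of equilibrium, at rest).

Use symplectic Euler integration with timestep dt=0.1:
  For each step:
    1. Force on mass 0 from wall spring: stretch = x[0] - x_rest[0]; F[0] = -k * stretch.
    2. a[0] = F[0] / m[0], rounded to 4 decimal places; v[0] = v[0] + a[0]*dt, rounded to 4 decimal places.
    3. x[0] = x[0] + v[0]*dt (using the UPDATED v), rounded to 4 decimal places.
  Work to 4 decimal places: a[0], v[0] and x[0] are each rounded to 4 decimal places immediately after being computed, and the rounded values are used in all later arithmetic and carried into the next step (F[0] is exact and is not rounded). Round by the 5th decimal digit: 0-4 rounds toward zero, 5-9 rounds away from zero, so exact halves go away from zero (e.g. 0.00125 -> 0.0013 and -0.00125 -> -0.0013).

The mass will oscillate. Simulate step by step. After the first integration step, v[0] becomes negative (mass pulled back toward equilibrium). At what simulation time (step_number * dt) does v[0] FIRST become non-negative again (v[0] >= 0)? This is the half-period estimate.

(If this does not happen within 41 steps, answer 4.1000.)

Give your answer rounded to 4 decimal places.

Step 0: x=[6.7000] v=[0.0000]
Step 1: x=[6.6937] v=[-0.0630]
Step 2: x=[6.6811] v=[-0.1257]
Step 3: x=[6.6623] v=[-0.1879]
Step 4: x=[6.6374] v=[-0.2492]
Step 5: x=[6.6065] v=[-0.3094]
Step 6: x=[6.5697] v=[-0.3682]
Step 7: x=[6.5272] v=[-0.4253]
Step 8: x=[6.4792] v=[-0.4805]
Step 9: x=[6.4258] v=[-0.5336]
Step 10: x=[6.3674] v=[-0.5843]
Step 11: x=[6.3042] v=[-0.6323]
Step 12: x=[6.2365] v=[-0.6775]
Step 13: x=[6.1645] v=[-0.7196]
Step 14: x=[6.0887] v=[-0.7585]
Step 15: x=[6.0093] v=[-0.7940]
Step 16: x=[5.9267] v=[-0.8259]
Step 17: x=[5.8413] v=[-0.8541]
Step 18: x=[5.7535] v=[-0.8785]
Step 19: x=[5.6636] v=[-0.8989]
Step 20: x=[5.5721] v=[-0.9153]
Step 21: x=[5.4794] v=[-0.9275]
Step 22: x=[5.3858] v=[-0.9356]
Step 23: x=[5.2919] v=[-0.9395]
Step 24: x=[5.1980] v=[-0.9391]
Step 25: x=[5.1046] v=[-0.9345]
Step 26: x=[5.0120] v=[-0.9257]
Step 27: x=[4.9207] v=[-0.9127]
Step 28: x=[4.8311] v=[-0.8956]
Step 29: x=[4.7437] v=[-0.8745]
Step 30: x=[4.6588] v=[-0.8495]
Step 31: x=[4.5767] v=[-0.8207]
Step 32: x=[4.4979] v=[-0.7882]
Step 33: x=[4.4227] v=[-0.7521]
Step 34: x=[4.3514] v=[-0.7126]
Step 35: x=[4.2844] v=[-0.6699]
Step 36: x=[4.2220] v=[-0.6242]
Step 37: x=[4.1644] v=[-0.5757]
Step 38: x=[4.1119] v=[-0.5246]
Step 39: x=[4.0648] v=[-0.4711]
Step 40: x=[4.0233] v=[-0.4155]
Step 41: x=[3.9875] v=[-0.3581]
v[0] did not become non-negative within 41 steps; using fallback time=4.1000

Answer: 4.1000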